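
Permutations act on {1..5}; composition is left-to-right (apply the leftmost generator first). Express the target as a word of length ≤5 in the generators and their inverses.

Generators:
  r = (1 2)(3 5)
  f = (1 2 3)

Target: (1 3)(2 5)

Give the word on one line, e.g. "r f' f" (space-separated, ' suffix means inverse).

r' f r f' r

  after r': (1 2)(3 5)
  after f: (1 3 5)
  after r: (1 5 2)
  after f': (1 5)(2 3)
  after r: (1 3)(2 5)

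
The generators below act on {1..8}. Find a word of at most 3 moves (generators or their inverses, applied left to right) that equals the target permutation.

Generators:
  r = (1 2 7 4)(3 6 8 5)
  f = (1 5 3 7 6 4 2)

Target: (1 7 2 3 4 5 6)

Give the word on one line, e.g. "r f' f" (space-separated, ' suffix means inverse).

f f f

  after f: (1 5 3 7 6 4 2)
  after f: (1 3 6 2 5 7 4)
  after f: (1 7 2 3 4 5 6)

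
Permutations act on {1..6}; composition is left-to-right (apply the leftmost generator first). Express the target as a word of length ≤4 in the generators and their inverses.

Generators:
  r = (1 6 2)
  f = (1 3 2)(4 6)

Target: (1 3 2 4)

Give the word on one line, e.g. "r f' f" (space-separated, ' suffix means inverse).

  after r': (1 2 6)
  after f': (1 3)(2 4 6)
  after r: (1 3 6)(2 4)
  after r: (1 3 2 4)

r' f' r r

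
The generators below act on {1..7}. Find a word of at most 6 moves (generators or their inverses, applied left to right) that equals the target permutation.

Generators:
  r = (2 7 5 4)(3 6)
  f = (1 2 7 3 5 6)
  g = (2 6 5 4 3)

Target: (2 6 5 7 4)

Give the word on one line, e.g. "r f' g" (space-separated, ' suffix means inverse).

  after g': (2 3 4 5 6)
  after g': (2 4 6 3 5)
  after r: (3 4)(5 7)
  after g: (2 6 5 7 4)

g' g' r g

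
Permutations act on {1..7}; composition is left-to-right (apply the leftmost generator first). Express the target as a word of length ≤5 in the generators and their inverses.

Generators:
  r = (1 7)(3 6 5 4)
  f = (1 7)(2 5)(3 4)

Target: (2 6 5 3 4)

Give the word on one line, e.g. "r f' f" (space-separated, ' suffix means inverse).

r f r' f

  after r: (1 7)(3 6 5 4)
  after f: (2 5 3 6)
  after r': (1 7)(2 6)(4 5)
  after f: (2 6 5 3 4)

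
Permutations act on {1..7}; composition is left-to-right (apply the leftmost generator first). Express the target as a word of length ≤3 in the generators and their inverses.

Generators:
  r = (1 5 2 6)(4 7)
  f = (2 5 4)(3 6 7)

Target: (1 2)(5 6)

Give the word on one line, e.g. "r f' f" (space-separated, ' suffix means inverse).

r r

  after r: (1 5 2 6)(4 7)
  after r: (1 2)(5 6)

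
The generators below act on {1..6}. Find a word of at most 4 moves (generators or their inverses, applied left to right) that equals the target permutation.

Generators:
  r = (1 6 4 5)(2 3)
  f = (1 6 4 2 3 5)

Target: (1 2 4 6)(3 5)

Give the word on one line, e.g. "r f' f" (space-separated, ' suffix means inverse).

  after f': (1 5 3 2 4 6)
  after f': (1 3 4)(2 6 5)
  after r: (1 2 4 6)(3 5)

f' f' r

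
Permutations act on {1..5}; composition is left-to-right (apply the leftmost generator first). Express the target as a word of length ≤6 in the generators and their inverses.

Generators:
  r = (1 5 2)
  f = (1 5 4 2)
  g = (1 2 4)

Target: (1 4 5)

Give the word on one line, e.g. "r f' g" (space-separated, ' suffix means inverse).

r' f g f'

  after r': (1 2 5)
  after f: (2 4)
  after g: (1 2)
  after f': (1 4 5)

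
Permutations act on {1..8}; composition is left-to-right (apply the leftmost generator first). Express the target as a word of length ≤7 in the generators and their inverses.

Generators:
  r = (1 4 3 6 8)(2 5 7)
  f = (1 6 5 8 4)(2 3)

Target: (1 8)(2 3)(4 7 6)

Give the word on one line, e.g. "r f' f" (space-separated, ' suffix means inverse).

  after r: (1 4 3 6 8)(2 5 7)
  after r: (1 3 8 4 6)(2 7 5)
  after f: (1 2 7 8)(3 4 5)
  after r: (1 5 6 8 4 7)
  after f: (1 8)(2 3)(4 7 6)

r r f r f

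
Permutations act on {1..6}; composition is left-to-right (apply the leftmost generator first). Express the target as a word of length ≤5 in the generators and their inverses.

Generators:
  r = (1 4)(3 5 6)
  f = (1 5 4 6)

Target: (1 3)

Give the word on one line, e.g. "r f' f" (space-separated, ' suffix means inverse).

  after f: (1 5 4 6)
  after r': (1 3 6 4 5)
  after f': (1 3 4)(5 6)
  after f': (1 3 5 4 6)
  after f': (1 3)

f r' f' f' f'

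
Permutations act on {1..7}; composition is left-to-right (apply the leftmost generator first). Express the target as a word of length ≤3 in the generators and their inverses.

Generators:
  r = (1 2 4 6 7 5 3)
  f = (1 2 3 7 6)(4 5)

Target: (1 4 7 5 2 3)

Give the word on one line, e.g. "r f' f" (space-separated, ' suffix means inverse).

  after f': (1 6 7 3 2)(4 5)
  after r': (1 4 7 5 2 3)

f' r'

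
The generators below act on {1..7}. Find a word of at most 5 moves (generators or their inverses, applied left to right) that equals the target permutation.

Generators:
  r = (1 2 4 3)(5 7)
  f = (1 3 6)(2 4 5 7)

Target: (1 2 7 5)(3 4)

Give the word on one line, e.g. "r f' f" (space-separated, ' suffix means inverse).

  after r: (1 2 4 3)(5 7)
  after r: (1 4)(2 3)
  after f': (1 2)(3 7 5 4 6)
  after r: (1 4 6)(3 5)
  after f': (1 2 7 5)(3 4)

r r f' r f'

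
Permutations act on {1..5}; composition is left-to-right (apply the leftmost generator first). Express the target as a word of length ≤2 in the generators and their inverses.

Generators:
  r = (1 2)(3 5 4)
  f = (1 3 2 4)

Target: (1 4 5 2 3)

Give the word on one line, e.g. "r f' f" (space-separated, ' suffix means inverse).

r' f

  after r': (1 2)(3 4 5)
  after f: (1 4 5 2 3)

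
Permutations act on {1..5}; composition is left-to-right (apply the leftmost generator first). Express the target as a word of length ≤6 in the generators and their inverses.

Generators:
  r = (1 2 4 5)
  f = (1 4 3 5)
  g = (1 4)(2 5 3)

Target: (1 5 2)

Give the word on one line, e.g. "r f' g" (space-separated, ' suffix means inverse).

  after f': (1 5 3 4)
  after g': (1 2 3)
  after g': (1 3 4)(2 5)
  after f: (1 5 2)

f' g' g' f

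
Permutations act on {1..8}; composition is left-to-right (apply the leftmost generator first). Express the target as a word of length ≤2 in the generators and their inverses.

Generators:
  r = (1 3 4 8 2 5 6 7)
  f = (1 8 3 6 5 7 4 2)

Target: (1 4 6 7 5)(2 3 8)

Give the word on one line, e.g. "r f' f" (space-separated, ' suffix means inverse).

r' f

  after r': (1 7 6 5 2 8 4 3)
  after f: (1 4 6 7 5)(2 3 8)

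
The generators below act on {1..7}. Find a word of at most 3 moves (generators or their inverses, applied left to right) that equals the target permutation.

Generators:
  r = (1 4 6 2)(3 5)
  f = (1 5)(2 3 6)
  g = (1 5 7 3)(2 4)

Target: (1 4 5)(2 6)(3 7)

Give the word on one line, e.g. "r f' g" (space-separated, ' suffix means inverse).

r' g

  after r': (1 2 6 4)(3 5)
  after g: (1 4 5)(2 6)(3 7)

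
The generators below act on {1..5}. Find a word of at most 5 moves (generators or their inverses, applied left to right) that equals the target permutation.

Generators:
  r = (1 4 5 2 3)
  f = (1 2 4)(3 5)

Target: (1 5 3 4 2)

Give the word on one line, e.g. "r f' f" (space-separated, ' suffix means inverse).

f' r r r f'

  after f': (1 4 2)(3 5)
  after r: (1 5)(2 4 3)
  after r: (1 2 5 4)
  after r: (1 3)
  after f': (1 5 3 4 2)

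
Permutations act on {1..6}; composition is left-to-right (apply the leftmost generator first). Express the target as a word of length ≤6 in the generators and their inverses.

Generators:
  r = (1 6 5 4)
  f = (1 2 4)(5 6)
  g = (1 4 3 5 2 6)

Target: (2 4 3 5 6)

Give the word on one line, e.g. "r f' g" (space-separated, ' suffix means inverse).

r f f g

  after r: (1 6 5 4)
  after f: (1 5)(2 4)
  after f: (1 6 5 2)
  after g: (2 4 3 5 6)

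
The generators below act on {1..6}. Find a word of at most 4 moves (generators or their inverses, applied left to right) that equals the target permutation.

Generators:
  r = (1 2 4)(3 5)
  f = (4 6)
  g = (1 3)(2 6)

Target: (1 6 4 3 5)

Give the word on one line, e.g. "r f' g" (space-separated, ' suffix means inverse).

  after r: (1 2 4)(3 5)
  after f': (1 2 6 4)(3 5)
  after g': (1 6 4 3 5)

r f' g'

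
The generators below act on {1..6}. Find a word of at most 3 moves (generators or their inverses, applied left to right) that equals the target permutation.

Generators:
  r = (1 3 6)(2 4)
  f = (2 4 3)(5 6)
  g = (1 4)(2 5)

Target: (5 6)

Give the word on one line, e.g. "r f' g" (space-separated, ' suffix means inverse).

  after f': (2 3 4)(5 6)
  after f': (2 4 3)
  after f': (5 6)

f' f' f'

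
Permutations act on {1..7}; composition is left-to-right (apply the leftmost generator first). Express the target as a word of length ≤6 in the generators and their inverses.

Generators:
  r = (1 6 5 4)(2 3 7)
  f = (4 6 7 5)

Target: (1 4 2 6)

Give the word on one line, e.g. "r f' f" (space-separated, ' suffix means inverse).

f' r' f r f

  after f': (4 5 7 6)
  after r': (1 4 6 5 3 2 7)
  after f: (1 6 4 7)(2 5 3)
  after r: (1 5 7 6)(2 4)
  after f: (1 4 2 6)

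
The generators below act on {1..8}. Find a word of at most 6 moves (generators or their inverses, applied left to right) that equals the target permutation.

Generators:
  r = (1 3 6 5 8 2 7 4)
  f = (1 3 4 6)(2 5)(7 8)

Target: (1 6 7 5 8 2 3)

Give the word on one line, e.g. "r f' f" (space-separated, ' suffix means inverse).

f' r' f f

  after f': (1 6 4 3)(2 5)(7 8)
  after r': (1 3 4)(2 6 7 5 8)
  after f: (1 4 3 6 8 5 7 2)
  after f: (1 6 7 5 8 2 3)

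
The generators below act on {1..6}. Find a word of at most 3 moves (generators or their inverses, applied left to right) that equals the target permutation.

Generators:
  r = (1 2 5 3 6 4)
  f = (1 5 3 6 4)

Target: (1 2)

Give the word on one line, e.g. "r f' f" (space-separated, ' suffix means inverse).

f r'

  after f: (1 5 3 6 4)
  after r': (1 2)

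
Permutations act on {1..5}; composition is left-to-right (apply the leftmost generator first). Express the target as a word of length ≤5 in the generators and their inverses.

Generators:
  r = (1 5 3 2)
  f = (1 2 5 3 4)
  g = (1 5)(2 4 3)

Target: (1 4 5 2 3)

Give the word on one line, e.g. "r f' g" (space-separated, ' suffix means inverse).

r' g' r g

  after r': (1 2 3 5)
  after g': (1 3)(2 4)
  after r: (1 2 4)(3 5)
  after g: (1 4 5 2 3)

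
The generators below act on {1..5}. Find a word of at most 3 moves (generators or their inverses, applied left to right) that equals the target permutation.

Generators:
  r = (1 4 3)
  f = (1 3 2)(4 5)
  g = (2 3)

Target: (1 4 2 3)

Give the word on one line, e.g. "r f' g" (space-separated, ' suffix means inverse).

r g'

  after r: (1 4 3)
  after g': (1 4 2 3)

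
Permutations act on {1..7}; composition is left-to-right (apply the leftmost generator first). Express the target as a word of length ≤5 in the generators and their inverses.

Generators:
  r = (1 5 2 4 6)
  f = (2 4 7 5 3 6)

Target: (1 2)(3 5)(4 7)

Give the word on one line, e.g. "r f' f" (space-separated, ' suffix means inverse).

f r' r' r'

  after f: (2 4 7 5 3 6)
  after r': (1 6 5 3 4 7)
  after r': (1 4 7 6)(2 5 3)
  after r': (1 2)(3 5)(4 7)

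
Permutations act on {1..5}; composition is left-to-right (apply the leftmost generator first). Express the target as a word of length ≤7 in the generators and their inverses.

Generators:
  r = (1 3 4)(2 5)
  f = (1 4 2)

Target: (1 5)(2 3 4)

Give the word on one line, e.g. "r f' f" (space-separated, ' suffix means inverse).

  after r: (1 3 4)(2 5)
  after r: (1 4 3)
  after f: (1 2)(3 4)
  after r: (1 5 2 3)
  after f: (1 5)(2 3 4)

r r f r f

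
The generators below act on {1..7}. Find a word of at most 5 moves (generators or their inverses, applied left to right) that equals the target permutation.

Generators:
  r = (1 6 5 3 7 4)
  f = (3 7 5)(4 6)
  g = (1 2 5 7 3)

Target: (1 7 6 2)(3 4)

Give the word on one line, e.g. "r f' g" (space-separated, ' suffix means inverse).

  after r: (1 6 5 3 7 4)
  after g': (1 6 2)(3 5 7 4)
  after r: (1 5 4 7)(2 6)
  after f: (1 3 7)(2 4 5 6)
  after r: (1 7 6 2)(3 4)

r g' r f r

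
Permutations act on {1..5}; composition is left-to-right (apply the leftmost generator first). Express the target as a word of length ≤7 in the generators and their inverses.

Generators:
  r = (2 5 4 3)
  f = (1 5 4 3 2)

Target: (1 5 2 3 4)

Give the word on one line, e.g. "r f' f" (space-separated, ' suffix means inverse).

  after r: (2 5 4 3)
  after f: (1 5 3)(2 4)
  after r': (1 2 5 4 3)
  after f: (2 4)(3 5)
  after f: (1 5 2 3 4)

r f r' f f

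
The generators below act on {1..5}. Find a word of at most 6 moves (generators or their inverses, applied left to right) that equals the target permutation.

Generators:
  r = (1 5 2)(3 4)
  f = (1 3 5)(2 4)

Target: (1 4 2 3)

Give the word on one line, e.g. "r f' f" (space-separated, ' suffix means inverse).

r' r' r' r' f'

  after r': (1 2 5)(3 4)
  after r': (1 5 2)
  after r': (3 4)
  after r': (1 2 5)
  after f': (1 4 2 3)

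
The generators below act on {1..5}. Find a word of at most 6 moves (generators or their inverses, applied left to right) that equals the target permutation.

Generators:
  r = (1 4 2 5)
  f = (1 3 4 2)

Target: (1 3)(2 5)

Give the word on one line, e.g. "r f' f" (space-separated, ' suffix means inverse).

  after f': (1 2 4 3)
  after r': (1 4 3 5 2)
  after f': (1 3 5 4)
  after r: (1 3)(2 5)

f' r' f' r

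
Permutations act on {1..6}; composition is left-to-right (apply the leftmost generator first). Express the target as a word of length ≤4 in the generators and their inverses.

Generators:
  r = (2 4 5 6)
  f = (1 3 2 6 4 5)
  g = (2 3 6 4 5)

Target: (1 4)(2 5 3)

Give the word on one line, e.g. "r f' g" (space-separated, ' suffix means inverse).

  after f': (1 5 4 6 2 3)
  after r': (1 4 5 2 3)
  after f: (1 5 6 4)
  after g': (1 4)(2 5 3)

f' r' f g'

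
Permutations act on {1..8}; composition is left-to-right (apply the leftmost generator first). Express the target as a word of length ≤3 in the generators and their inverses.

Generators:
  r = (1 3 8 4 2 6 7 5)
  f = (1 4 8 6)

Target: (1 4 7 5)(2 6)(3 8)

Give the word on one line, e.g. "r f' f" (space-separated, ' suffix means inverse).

  after f': (1 6 8 4)
  after f': (1 8)(4 6)
  after r: (1 4 7 5)(2 6)(3 8)

f' f' r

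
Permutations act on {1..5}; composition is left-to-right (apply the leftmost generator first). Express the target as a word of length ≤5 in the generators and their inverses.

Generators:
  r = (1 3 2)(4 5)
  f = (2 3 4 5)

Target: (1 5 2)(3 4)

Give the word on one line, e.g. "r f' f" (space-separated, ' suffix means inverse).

  after r: (1 3 2)(4 5)
  after f: (1 4 2)
  after f: (1 5 2)(3 4)

r f f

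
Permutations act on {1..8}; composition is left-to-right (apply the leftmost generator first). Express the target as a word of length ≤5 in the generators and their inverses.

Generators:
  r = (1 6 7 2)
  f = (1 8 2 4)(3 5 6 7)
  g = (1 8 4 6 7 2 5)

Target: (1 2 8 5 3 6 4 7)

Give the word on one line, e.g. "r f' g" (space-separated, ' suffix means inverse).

  after r: (1 6 7 2)
  after f': (1 5 3 7 8)(2 4)
  after g': (1 2 8 5 3 6 4 7)

r f' g'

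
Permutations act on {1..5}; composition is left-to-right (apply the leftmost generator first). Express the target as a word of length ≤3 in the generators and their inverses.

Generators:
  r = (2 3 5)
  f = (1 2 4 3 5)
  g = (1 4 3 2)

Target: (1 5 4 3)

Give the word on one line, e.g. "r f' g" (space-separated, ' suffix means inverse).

  after g': (1 2 3 4)
  after f': (2 4 5 3)
  after f': (1 5 4 3)

g' f' f'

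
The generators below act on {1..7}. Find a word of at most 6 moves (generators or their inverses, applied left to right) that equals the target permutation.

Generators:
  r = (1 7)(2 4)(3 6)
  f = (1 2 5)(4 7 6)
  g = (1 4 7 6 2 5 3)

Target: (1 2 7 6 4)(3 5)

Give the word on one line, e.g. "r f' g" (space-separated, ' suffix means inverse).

f' g' g' f r

  after f': (1 5 2)(4 6 7)
  after g': (1 2 3 5 6 4 7)
  after g': (1 6)(2 5 7 3)
  after f: (1 4 7 3 5 6 2)
  after r: (1 2 7 6 4)(3 5)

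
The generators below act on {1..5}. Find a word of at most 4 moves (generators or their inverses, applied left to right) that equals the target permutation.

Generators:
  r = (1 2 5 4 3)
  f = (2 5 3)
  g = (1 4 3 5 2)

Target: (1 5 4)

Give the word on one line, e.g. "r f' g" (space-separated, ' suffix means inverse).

  after r': (1 3 4 5 2)
  after f: (1 2)(3 4)
  after r: (1 5 4)

r' f r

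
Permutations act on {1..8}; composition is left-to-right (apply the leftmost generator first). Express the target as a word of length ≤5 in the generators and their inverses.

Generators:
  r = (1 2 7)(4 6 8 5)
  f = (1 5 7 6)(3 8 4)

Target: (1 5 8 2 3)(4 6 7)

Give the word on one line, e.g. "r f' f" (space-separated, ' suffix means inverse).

  after r: (1 2 7)(4 6 8 5)
  after f: (1 2 6 4)(3 8 7 5)
  after r': (2 4 7 8)(3 6 5)
  after f: (1 5 8 2 3)(4 6 7)

r f r' f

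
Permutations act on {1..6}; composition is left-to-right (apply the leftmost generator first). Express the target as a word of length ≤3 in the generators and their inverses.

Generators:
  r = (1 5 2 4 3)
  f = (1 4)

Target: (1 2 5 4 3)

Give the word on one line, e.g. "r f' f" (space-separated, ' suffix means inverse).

f r' f'

  after f: (1 4)
  after r': (1 2 5)(3 4)
  after f': (1 2 5 4 3)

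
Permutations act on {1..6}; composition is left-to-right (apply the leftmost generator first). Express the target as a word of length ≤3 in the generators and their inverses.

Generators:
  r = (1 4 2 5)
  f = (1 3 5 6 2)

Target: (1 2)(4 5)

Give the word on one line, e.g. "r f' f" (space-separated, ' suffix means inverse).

  after r': (1 5 2 4)
  after r': (1 2)(4 5)

r' r'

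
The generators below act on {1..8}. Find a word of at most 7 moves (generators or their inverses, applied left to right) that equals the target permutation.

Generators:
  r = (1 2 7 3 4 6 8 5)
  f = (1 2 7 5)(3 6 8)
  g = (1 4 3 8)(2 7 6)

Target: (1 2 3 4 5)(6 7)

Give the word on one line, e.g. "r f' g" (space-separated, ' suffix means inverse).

  after r': (1 5 8 6 4 3 7 2)
  after g': (1 5 3 2 8 7 6)
  after g': (1 5 4)(2 3 6 8)
  after f': (1 7 2 8)(4 5)
  after g': (1 2 3 4 5)(6 7)

r' g' g' f' g'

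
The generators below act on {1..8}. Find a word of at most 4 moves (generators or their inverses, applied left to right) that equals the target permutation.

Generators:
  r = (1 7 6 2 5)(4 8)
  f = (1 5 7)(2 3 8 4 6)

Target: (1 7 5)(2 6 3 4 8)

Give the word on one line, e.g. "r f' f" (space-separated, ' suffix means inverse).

  after r: (1 7 6 2 5)(4 8)
  after f: (2 7)(3 8 6)
  after r: (1 7 5)(2 6 3 4 8)

r f r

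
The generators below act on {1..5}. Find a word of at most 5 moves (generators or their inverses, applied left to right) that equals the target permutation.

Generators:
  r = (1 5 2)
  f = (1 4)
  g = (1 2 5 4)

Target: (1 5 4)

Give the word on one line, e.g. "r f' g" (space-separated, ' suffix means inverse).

  after g': (1 4 5 2)
  after f': (2 4 5)
  after g: (1 2)
  after g: (1 5 4)

g' f' g g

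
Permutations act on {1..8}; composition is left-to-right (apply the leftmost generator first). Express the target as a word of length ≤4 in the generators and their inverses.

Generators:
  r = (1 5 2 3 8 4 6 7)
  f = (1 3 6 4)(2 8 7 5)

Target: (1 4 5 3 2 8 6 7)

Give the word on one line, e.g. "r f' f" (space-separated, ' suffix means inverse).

  after f': (1 4 6 3)(2 5 7 8)
  after r: (1 6 8 3 5)(4 7)
  after f: (1 4 5 3 2 8 6 7)

f' r f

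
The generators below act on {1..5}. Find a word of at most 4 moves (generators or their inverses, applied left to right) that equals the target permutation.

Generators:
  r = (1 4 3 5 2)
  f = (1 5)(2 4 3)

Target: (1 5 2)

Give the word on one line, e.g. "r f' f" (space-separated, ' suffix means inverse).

f r r f

  after f: (1 5)(2 4 3)
  after r: (1 2 3)(4 5)
  after r: (2 5 3 4)
  after f: (1 5 2)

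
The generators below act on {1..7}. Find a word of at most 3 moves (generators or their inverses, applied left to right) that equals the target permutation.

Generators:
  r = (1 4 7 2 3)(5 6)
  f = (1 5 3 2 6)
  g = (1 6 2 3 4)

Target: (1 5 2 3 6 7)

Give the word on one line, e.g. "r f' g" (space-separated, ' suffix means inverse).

g r' g

  after g: (1 6 2 3 4)
  after r': (1 5 6 7 4 3)
  after g: (1 5 2 3 6 7)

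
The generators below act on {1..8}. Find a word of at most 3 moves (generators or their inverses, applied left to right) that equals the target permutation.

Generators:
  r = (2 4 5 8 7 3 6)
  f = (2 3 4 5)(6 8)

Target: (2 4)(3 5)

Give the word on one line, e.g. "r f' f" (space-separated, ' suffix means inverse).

  after f': (2 5 4 3)(6 8)
  after f': (2 4)(3 5)

f' f'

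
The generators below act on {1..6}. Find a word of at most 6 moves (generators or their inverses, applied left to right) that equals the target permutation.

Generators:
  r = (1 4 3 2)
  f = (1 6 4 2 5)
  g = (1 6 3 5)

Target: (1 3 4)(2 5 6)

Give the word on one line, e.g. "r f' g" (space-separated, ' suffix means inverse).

  after r': (1 2 3 4)
  after f: (1 5)(2 3)(4 6)
  after r': (1 5 2 4 6)
  after r': (1 5 3 4 6 2)
  after g': (1 3 4)(2 5 6)

r' f r' r' g'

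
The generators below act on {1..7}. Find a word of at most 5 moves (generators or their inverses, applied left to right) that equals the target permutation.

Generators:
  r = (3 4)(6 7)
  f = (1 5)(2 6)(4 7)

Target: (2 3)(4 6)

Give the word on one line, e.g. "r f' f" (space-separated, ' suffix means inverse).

  after r': (3 4)(6 7)
  after f': (1 5)(2 6 4 3 7)
  after r: (1 5)(2 7)(3 6)
  after f: (2 4 7 6 3)
  after r: (2 3)(4 6)

r' f' r f r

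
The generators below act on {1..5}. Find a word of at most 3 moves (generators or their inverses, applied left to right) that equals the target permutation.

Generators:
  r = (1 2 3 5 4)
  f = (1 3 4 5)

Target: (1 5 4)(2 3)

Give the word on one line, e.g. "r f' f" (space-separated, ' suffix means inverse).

  after r': (1 4 5 3 2)
  after f: (1 5 4)(2 3)

r' f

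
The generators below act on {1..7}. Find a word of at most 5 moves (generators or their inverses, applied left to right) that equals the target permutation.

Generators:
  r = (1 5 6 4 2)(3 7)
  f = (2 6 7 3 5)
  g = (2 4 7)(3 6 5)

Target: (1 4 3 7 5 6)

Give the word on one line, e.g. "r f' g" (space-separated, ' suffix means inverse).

g' f r' g

  after g': (2 7 4)(3 5 6)
  after f: (2 3)(4 6 5 7)
  after r': (1 2 7 6)(3 4 5)
  after g: (1 4 3 7 5 6)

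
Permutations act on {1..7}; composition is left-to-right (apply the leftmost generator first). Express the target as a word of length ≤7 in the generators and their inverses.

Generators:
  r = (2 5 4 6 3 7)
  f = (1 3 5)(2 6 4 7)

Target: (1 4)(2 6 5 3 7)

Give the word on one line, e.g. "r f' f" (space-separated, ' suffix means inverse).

f r r f' f'

  after f: (1 3 5)(2 6 4 7)
  after r: (1 7 5)(2 3 4)
  after r: (1 2 7 4 5)(3 6)
  after f': (1 7 6)(2 4 3)
  after f': (1 4)(2 6 5 3 7)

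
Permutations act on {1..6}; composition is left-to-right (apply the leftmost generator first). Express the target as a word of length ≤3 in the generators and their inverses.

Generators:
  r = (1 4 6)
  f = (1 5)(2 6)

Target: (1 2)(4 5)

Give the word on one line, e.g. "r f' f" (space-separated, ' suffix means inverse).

r' f' r

  after r': (1 6 4)
  after f': (1 2 6 4 5)
  after r: (1 2)(4 5)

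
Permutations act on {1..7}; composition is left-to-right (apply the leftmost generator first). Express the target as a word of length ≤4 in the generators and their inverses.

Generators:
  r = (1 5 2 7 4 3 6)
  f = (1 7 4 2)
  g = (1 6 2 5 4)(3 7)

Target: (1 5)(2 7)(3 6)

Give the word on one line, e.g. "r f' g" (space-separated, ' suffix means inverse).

r g' f' g'

  after r: (1 5 2 7 4 3 6)
  after g': (1 2 3)(4 7 5 6)
  after f': (1 4)(2 3)(5 6 7)
  after g': (1 5)(2 7)(3 6)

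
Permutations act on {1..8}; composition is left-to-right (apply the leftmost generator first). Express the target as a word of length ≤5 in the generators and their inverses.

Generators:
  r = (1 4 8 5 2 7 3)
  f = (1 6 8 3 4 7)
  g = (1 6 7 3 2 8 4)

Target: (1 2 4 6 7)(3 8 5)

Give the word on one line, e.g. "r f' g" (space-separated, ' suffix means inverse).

  after r: (1 4 8 5 2 7 3)
  after f: (1 7 4 3 6 8 5 2)
  after g: (1 3 7)(2 6 4)(5 8)
  after g: (1 2 7 6)(4 8 5)
  after f': (1 2 4 6 7)(3 8 5)

r f g g f'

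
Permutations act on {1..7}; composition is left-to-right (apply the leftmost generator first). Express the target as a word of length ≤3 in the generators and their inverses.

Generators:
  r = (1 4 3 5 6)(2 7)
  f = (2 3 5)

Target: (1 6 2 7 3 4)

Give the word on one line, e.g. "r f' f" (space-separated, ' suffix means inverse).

  after r': (1 6 5 3 4)(2 7)
  after f: (1 6 2 7 3 4)

r' f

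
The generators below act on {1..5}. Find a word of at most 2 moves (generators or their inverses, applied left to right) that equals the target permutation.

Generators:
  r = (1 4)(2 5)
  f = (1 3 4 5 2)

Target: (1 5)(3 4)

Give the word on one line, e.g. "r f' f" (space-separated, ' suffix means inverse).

  after r': (1 4)(2 5)
  after f: (1 5)(3 4)

r' f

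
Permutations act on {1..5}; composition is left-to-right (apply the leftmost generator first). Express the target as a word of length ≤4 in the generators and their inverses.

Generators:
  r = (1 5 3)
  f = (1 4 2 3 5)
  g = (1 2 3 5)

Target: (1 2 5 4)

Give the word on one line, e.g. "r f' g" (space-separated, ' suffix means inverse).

r' g r f'

  after r': (1 3 5)
  after g: (1 5 2 3)
  after r: (1 3 5 2)
  after f': (1 2 5 4)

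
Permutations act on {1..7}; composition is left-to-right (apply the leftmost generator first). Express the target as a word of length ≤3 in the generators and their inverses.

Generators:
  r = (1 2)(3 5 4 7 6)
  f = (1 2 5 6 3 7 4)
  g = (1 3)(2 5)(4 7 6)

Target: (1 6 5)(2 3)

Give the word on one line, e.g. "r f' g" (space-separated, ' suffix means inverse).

  after g: (1 3)(2 5)(4 7 6)
  after r': (1 6 5)(2 3)

g r'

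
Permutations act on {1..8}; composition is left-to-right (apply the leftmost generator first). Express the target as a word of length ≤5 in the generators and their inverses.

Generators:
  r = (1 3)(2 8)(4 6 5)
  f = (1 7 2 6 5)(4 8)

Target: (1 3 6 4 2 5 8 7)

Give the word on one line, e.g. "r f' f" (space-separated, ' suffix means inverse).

r f' r r

  after r: (1 3)(2 8)(4 6 5)
  after f': (1 3 5 8 7)(2 4)
  after r: (2 6 5)(3 4 8 7)
  after r: (1 3 6 4 2 5 8 7)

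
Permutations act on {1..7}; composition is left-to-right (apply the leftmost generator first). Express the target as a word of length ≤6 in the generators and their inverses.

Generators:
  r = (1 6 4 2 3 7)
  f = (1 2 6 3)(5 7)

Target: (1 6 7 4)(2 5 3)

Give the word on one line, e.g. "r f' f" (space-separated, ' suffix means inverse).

  after r: (1 6 4 2 3 7)
  after r: (1 4 3)(2 7 6)
  after f': (1 4 6)(2 5 7)
  after r': (1 6 7 4)(2 5 3)

r r f' r'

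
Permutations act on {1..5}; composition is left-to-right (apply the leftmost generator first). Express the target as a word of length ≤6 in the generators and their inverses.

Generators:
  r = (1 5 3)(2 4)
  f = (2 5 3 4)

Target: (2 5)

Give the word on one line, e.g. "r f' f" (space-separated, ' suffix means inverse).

  after f': (2 4 3 5)
  after r: (1 5 4)
  after r: (1 3)(2 4 5)
  after f': (1 5 4 2 3)
  after r': (2 5)

f' r r f' r'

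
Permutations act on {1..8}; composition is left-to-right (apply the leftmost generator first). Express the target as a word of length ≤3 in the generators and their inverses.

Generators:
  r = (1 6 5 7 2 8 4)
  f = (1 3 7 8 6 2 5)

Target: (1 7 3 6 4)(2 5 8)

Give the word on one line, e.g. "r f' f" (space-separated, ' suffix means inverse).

  after f': (1 5 2 6 8 7 3)
  after r: (1 7 3 6 4)(2 5 8)

f' r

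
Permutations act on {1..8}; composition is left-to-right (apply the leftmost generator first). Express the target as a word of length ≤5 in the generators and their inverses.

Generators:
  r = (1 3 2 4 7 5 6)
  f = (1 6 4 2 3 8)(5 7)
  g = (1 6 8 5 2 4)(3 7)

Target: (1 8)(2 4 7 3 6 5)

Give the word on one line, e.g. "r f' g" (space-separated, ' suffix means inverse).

  after f: (1 6 4 2 3 8)(5 7)
  after r': (1 5 4 3 8 6 2)
  after g': (1 8)(2 4 7 3 6 5)

f r' g'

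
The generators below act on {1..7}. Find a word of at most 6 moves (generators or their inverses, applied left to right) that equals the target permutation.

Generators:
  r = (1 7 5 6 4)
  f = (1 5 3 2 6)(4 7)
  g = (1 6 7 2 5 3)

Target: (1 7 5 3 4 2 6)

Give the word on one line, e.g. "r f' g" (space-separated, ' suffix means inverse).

r g r' g'

  after r: (1 7 5 6 4)
  after g: (1 2 5 7 3)(4 6)
  after r': (1 2 7 3 4 5)
  after g': (1 7 5 3 4 2 6)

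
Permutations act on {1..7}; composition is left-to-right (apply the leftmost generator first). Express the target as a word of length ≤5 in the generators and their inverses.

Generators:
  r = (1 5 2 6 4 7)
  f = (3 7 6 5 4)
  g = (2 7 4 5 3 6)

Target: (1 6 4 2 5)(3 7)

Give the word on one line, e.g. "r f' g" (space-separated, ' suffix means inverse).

f r r f g'

  after f: (3 7 6 5 4)
  after r: (1 5 7 4 3)(2 6)
  after r: (1 2 4 3 5)
  after f: (1 2 3 4 7 6 5)
  after g': (1 6 4 2 5)(3 7)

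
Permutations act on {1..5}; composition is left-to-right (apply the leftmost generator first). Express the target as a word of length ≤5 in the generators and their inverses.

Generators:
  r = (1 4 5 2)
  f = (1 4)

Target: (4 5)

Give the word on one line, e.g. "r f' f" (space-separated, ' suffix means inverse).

  after r: (1 4 5 2)
  after r: (1 5)(2 4)
  after f': (1 5 4 2)
  after r': (1 4 5)
  after f': (4 5)

r r f' r' f'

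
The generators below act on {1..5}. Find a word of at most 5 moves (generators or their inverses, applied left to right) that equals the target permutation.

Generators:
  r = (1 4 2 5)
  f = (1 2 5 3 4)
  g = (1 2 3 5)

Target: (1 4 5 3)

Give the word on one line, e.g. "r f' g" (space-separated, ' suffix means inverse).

  after g': (1 5 3 2)
  after f': (1 2 4 3)
  after r': (1 4 3 5 2)
  after g: (1 4 5 3)

g' f' r' g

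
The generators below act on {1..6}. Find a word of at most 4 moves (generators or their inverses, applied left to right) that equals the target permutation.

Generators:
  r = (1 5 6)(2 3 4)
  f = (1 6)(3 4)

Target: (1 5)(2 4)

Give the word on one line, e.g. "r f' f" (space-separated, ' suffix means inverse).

  after r': (1 6 5)(2 4 3)
  after f: (2 3)(5 6)
  after r': (1 6)(3 4)
  after r': (1 5)(2 4)

r' f r' r'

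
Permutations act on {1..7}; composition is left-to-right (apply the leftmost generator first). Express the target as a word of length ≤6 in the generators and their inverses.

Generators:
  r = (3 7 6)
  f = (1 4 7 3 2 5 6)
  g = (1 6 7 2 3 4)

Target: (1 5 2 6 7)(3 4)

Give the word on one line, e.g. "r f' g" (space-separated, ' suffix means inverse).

r' g f' r

  after r': (3 6 7)
  after g: (1 6 2 3 7 4)
  after f': (1 5 2 7)(3 4 6)
  after r: (1 5 2 6 7)(3 4)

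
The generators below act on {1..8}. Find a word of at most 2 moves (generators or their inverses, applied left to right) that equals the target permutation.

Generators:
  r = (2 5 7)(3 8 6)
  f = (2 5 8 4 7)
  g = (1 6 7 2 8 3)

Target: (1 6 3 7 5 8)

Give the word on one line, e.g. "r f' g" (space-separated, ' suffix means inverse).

r' g

  after r': (2 7 5)(3 6 8)
  after g: (1 6 3 7 5 8)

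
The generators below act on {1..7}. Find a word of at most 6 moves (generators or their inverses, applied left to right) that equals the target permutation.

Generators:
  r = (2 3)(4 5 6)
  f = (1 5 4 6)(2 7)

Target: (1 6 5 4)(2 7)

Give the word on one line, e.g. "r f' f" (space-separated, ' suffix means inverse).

f r f f r

  after f: (1 5 4 6)(2 7)
  after r: (1 6)(2 7 3)
  after f: (3 7)(4 6 5)
  after f: (1 5 6 4)(2 7 3)
  after r: (1 6 5 4)(2 7)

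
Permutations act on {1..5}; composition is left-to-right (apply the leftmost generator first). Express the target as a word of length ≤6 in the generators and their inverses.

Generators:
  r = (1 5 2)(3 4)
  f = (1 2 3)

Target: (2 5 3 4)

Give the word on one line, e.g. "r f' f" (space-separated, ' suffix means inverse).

  after r: (1 5 2)(3 4)
  after f': (1 5)(2 3 4)
  after f': (1 5 3 4)
  after r: (1 2)(4 5)
  after r: (2 5 3 4)

r f' f' r r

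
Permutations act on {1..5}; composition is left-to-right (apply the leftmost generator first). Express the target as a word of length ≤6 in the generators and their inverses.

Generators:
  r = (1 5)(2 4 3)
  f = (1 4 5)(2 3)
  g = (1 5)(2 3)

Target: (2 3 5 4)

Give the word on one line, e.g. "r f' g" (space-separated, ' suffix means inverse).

g' r f g f'

  after g': (1 5)(2 3)
  after r: (3 4)
  after f: (1 4 2 3 5)
  after g: (1 4 3)
  after f': (2 3 5 4)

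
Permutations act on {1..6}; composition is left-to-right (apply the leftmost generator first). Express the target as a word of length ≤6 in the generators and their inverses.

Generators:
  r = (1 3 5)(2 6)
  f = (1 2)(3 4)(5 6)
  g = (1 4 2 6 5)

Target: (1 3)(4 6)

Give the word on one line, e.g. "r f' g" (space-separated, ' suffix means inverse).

  after f': (1 2)(3 4)(5 6)
  after r': (1 6 3 4)(2 5)
  after f: (1 5)(2 6 4)
  after r': (1 3)(4 6)

f' r' f r'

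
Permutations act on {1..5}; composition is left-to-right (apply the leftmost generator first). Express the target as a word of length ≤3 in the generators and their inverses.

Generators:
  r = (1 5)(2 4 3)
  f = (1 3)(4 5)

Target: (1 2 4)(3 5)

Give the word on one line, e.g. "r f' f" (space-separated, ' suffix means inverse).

f r

  after f: (1 3)(4 5)
  after r: (1 2 4)(3 5)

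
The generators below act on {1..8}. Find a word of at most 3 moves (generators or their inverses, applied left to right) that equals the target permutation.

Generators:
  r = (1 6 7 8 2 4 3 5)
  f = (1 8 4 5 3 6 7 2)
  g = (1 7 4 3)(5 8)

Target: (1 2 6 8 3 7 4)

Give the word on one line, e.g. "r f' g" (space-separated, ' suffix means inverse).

f r

  after f: (1 8 4 5 3 6 7 2)
  after r: (1 2 6 8 3 7 4)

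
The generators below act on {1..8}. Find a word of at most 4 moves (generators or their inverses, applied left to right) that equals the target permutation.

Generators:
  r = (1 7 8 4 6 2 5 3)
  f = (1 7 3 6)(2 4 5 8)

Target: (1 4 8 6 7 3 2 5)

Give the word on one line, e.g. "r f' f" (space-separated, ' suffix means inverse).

f' r f

  after f': (1 6 3 7)(2 8 5 4)
  after r: (1 2 4 5 6)(3 8)
  after f: (1 4 8 6 7 3 2 5)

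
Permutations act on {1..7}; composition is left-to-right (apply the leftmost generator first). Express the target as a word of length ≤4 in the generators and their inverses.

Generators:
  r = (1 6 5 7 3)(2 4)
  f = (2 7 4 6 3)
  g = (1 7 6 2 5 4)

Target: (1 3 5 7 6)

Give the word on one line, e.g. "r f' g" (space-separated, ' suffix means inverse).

  after f: (2 7 4 6 3)
  after r': (1 3 4)(2 5 6 7)
  after g': (1 3 5 7 6)

f r' g'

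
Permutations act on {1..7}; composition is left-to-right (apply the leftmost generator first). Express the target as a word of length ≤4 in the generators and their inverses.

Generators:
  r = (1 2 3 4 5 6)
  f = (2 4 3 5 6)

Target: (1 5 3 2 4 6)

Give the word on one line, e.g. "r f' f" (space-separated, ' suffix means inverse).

  after f: (2 4 3 5 6)
  after r': (1 6)(2 3 4)
  after f': (1 5 3 2 4 6)

f r' f'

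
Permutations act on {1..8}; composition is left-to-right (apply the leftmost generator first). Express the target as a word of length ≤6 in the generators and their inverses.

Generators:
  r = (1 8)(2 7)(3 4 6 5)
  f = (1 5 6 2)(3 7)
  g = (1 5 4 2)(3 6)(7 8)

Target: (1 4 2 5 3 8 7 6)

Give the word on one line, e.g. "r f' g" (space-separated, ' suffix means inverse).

f' f' f' g

  after f': (1 2 6 5)(3 7)
  after f': (1 6)(2 5)
  after f': (1 5 6 2)(3 7)
  after g: (1 4 2 5 3 8 7 6)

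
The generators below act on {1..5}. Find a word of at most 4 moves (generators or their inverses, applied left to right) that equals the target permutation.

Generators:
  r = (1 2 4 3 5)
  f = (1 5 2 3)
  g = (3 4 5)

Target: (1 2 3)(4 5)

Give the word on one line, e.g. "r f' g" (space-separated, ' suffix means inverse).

  after r': (1 5 3 4 2)
  after g: (1 3 5 4 2)
  after f': (1 2 3)(4 5)

r' g f'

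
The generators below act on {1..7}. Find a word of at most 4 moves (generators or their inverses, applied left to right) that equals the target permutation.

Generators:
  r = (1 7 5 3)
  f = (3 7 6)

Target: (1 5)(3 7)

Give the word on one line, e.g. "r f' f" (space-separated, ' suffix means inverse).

f' r' r' f'

  after f': (3 6 7)
  after r': (1 3 6)(5 7)
  after r': (1 5)(3 6)
  after f': (1 5)(3 7)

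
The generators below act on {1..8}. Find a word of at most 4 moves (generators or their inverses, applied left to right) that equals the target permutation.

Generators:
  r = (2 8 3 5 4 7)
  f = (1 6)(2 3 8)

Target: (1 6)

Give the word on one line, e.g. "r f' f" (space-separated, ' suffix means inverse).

  after f': (1 6)(2 8 3)
  after f': (2 3 8)
  after f': (1 6)

f' f' f'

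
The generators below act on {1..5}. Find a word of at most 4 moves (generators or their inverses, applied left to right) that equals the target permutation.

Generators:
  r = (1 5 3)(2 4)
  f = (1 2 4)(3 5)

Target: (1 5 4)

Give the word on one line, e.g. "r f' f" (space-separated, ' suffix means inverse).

  after r': (1 3 5)(2 4)
  after f': (1 5 4)

r' f'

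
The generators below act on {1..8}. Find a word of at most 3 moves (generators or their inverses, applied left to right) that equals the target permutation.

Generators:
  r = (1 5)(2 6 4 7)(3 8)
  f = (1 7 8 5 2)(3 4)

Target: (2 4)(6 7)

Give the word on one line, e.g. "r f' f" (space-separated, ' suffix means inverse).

  after r': (1 5)(2 7 4 6)(3 8)
  after r': (2 4)(6 7)

r' r'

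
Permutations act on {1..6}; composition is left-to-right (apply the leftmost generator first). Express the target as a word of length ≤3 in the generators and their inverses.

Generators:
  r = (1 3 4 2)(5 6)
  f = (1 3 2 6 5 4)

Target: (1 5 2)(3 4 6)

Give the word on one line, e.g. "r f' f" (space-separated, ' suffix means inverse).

  after f': (1 4 5 6 2 3)
  after f': (1 5 2)(3 4 6)

f' f'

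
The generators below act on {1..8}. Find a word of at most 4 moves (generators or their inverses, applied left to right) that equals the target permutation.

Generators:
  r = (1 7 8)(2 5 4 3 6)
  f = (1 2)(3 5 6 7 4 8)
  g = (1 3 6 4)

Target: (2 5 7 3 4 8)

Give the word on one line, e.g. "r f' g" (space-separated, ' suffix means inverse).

  after g': (1 4 6 3)
  after r': (1 5 2 6 4 3 8 7)
  after r': (1 2 3 7 8)(5 6)
  after f: (2 5 7 3 4 8)

g' r' r' f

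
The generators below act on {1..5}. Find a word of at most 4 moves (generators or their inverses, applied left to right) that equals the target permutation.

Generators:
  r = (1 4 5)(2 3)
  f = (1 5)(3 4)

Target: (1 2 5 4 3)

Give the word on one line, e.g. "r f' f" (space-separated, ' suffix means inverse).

  after f: (1 5)(3 4)
  after r': (1 4 2 3)
  after f: (1 3 5)(2 4)
  after r: (1 2 5 4 3)

f r' f r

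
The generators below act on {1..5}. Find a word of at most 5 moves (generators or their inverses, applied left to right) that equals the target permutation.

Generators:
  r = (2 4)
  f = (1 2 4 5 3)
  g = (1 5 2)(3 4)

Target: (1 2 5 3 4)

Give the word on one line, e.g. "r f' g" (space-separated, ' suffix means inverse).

  after f': (1 3 5 4 2)
  after r: (1 3 5 2)
  after f: (4 5)
  after g': (1 2 5 3 4)

f' r f g'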